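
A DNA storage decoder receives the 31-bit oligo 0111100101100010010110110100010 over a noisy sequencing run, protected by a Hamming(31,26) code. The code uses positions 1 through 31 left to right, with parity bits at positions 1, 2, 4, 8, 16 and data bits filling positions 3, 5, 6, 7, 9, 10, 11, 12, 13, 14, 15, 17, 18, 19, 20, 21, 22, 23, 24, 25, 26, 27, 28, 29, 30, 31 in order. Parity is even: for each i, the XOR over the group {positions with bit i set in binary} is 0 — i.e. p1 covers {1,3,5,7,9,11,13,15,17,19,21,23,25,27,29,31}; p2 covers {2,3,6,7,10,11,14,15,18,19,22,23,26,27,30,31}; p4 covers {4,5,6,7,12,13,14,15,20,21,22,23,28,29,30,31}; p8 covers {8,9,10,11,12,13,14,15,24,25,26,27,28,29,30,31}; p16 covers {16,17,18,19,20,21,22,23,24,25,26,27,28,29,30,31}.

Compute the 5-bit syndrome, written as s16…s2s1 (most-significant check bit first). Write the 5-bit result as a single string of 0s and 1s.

11110

s1 (pos 1,3,5,7,9,11,13,15,17,19,21,23,25,27,29,31): 0⊕1⊕1⊕0⊕0⊕1⊕0⊕1⊕0⊕0⊕1⊕1⊕0⊕0⊕0⊕0 = 0
s2 (pos 2,3,6,7,10,11,14,15,18,19,22,23,26,27,30,31): 1⊕1⊕0⊕0⊕1⊕1⊕0⊕1⊕1⊕0⊕0⊕1⊕1⊕0⊕1⊕0 = 1
s4 (pos 4,5,6,7,12,13,14,15,20,21,22,23,28,29,30,31): 1⊕1⊕0⊕0⊕0⊕0⊕0⊕1⊕1⊕1⊕0⊕1⊕0⊕0⊕1⊕0 = 1
s8 (pos 8,9,10,11,12,13,14,15,24,25,26,27,28,29,30,31): 1⊕0⊕1⊕1⊕0⊕0⊕0⊕1⊕1⊕0⊕1⊕0⊕0⊕0⊕1⊕0 = 1
s16 (pos 16,17,18,19,20,21,22,23,24,25,26,27,28,29,30,31): 0⊕0⊕1⊕0⊕1⊕1⊕0⊕1⊕1⊕0⊕1⊕0⊕0⊕0⊕1⊕0 = 1
Syndrome s16…s1 = 11110 → error at position 30.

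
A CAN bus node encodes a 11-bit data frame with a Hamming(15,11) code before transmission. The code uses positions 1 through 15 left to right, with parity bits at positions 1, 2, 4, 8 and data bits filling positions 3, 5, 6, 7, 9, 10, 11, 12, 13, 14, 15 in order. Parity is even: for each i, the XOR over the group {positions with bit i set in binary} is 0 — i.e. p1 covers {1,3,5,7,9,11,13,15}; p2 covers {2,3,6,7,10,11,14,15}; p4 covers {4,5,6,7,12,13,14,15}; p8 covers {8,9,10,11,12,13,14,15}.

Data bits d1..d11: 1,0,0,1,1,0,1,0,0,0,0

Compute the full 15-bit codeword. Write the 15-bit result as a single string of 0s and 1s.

011100101010000

Place data at non-parity positions: p1 p2 1 p4 0 0 1 p8 1 0 1 0 0 0 0
p1 (pos 1,3,5,7,9,11,13,15): XOR of data positions = 1⊕0⊕1⊕1⊕1⊕0⊕0 = 0
p2 (pos 2,3,6,7,10,11,14,15): XOR of data positions = 1⊕0⊕1⊕0⊕1⊕0⊕0 = 1
p4 (pos 4,5,6,7,12,13,14,15): XOR of data positions = 0⊕0⊕1⊕0⊕0⊕0⊕0 = 1
p8 (pos 8,9,10,11,12,13,14,15): XOR of data positions = 1⊕0⊕1⊕0⊕0⊕0⊕0 = 0
Codeword: 011100101010000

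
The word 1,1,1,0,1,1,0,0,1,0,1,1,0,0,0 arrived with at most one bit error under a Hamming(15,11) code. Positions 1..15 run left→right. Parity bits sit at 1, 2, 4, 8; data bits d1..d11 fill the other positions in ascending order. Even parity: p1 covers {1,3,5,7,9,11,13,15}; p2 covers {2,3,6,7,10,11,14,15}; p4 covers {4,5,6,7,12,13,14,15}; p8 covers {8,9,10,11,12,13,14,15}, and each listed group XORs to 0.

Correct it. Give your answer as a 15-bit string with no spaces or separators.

s1 (pos 1,3,5,7,9,11,13,15): 1⊕1⊕1⊕0⊕1⊕1⊕0⊕0 = 1
s2 (pos 2,3,6,7,10,11,14,15): 1⊕1⊕1⊕0⊕0⊕1⊕0⊕0 = 0
s4 (pos 4,5,6,7,12,13,14,15): 0⊕1⊕1⊕0⊕1⊕0⊕0⊕0 = 1
s8 (pos 8,9,10,11,12,13,14,15): 0⊕1⊕0⊕1⊕1⊕0⊕0⊕0 = 1
Syndrome s8…s1 = 1101 → error at position 13.
Flip position 13: 111011001011000 → 111011001011100

111011001011100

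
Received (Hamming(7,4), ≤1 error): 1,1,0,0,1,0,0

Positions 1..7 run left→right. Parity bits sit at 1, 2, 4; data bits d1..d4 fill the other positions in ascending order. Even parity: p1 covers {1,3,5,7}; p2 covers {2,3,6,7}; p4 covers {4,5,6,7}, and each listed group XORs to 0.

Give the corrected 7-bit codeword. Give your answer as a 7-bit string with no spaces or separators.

s1 (pos 1,3,5,7): 1⊕0⊕1⊕0 = 0
s2 (pos 2,3,6,7): 1⊕0⊕0⊕0 = 1
s4 (pos 4,5,6,7): 0⊕1⊕0⊕0 = 1
Syndrome s4…s1 = 110 → error at position 6.
Flip position 6: 1100100 → 1100110

1100110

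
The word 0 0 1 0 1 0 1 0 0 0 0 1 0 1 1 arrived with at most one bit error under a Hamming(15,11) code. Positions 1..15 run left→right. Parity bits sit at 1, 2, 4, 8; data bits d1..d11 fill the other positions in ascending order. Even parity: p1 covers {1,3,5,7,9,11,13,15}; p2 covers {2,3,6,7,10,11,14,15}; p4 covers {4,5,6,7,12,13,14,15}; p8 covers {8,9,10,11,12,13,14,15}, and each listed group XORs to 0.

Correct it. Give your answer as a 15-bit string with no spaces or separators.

s1 (pos 1,3,5,7,9,11,13,15): 0⊕1⊕1⊕1⊕0⊕0⊕0⊕1 = 0
s2 (pos 2,3,6,7,10,11,14,15): 0⊕1⊕0⊕1⊕0⊕0⊕1⊕1 = 0
s4 (pos 4,5,6,7,12,13,14,15): 0⊕1⊕0⊕1⊕1⊕0⊕1⊕1 = 1
s8 (pos 8,9,10,11,12,13,14,15): 0⊕0⊕0⊕0⊕1⊕0⊕1⊕1 = 1
Syndrome s8…s1 = 1100 → error at position 12.
Flip position 12: 001010100001011 → 001010100000011

001010100000011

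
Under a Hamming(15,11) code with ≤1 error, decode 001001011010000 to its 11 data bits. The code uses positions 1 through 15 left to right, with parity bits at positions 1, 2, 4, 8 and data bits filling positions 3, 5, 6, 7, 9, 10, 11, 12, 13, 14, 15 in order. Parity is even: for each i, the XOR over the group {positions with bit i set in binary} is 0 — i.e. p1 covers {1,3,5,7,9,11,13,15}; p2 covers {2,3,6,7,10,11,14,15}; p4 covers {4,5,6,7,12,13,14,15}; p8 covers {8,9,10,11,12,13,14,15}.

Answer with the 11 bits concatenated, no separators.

10101010001

s1 (pos 1,3,5,7,9,11,13,15): 0⊕1⊕0⊕0⊕1⊕1⊕0⊕0 = 1
s2 (pos 2,3,6,7,10,11,14,15): 0⊕1⊕1⊕0⊕0⊕1⊕0⊕0 = 1
s4 (pos 4,5,6,7,12,13,14,15): 0⊕0⊕1⊕0⊕0⊕0⊕0⊕0 = 1
s8 (pos 8,9,10,11,12,13,14,15): 1⊕1⊕0⊕1⊕0⊕0⊕0⊕0 = 1
Syndrome s8…s1 = 1111 → error at position 15.
Flip position 15: 001001011010000 → 001001011010001
Read data bits from positions 3,5,6,7,9,10,11,12,13,14,15: 10101010001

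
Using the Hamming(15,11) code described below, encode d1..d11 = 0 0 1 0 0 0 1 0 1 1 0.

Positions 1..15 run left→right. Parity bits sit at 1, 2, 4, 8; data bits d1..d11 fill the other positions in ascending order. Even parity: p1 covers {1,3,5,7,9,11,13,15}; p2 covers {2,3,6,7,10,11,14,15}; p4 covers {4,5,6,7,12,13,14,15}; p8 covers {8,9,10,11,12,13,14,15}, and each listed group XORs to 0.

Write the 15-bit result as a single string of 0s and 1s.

Place data at non-parity positions: p1 p2 0 p4 0 1 0 p8 0 0 1 0 1 1 0
p1 (pos 1,3,5,7,9,11,13,15): XOR of data positions = 0⊕0⊕0⊕0⊕1⊕1⊕0 = 0
p2 (pos 2,3,6,7,10,11,14,15): XOR of data positions = 0⊕1⊕0⊕0⊕1⊕1⊕0 = 1
p4 (pos 4,5,6,7,12,13,14,15): XOR of data positions = 0⊕1⊕0⊕0⊕1⊕1⊕0 = 1
p8 (pos 8,9,10,11,12,13,14,15): XOR of data positions = 0⊕0⊕1⊕0⊕1⊕1⊕0 = 1
Codeword: 010101010010110

010101010010110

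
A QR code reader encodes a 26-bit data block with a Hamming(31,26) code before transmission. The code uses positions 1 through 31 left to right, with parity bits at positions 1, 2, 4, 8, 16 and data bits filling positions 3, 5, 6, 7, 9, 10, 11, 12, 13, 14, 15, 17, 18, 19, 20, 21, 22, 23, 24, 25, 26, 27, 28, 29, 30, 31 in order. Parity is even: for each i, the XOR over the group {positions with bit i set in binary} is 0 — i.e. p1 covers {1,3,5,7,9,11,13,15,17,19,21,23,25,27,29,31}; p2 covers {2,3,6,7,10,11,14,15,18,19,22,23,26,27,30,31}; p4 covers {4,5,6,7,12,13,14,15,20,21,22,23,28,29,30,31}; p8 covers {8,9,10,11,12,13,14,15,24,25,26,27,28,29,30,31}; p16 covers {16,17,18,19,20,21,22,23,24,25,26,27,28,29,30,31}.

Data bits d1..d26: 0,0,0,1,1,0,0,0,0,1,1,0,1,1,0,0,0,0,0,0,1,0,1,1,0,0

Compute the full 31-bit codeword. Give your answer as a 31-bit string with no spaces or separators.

1001001010000111011000000101100

Place data at non-parity positions: p1 p2 0 p4 0 0 1 p8 1 0 0 0 0 1 1 p16 0 1 1 0 0 0 0 0 0 1 0 1 1 0 0
p1 (pos 1,3,5,7,9,11,13,15,17,19,21,23,25,27,29,31): XOR of data positions = 0⊕0⊕1⊕1⊕0⊕0⊕1⊕0⊕1⊕0⊕0⊕0⊕0⊕1⊕0 = 1
p2 (pos 2,3,6,7,10,11,14,15,18,19,22,23,26,27,30,31): XOR of data positions = 0⊕0⊕1⊕0⊕0⊕1⊕1⊕1⊕1⊕0⊕0⊕1⊕0⊕0⊕0 = 0
p4 (pos 4,5,6,7,12,13,14,15,20,21,22,23,28,29,30,31): XOR of data positions = 0⊕0⊕1⊕0⊕0⊕1⊕1⊕0⊕0⊕0⊕0⊕1⊕1⊕0⊕0 = 1
p8 (pos 8,9,10,11,12,13,14,15,24,25,26,27,28,29,30,31): XOR of data positions = 1⊕0⊕0⊕0⊕0⊕1⊕1⊕0⊕0⊕1⊕0⊕1⊕1⊕0⊕0 = 0
p16 (pos 16,17,18,19,20,21,22,23,24,25,26,27,28,29,30,31): XOR of data positions = 0⊕1⊕1⊕0⊕0⊕0⊕0⊕0⊕0⊕1⊕0⊕1⊕1⊕0⊕0 = 1
Codeword: 1001001010000111011000000101100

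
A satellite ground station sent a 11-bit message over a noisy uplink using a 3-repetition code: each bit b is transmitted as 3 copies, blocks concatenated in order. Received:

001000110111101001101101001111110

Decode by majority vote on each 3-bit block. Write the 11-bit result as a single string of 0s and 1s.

00111011011

Block 1 (001): 1 one → 0
Block 2 (000): 0 ones → 0
Block 3 (110): 2 ones → 1
Block 4 (111): 3 ones → 1
Block 5 (101): 2 ones → 1
Block 6 (001): 1 one → 0
Block 7 (101): 2 ones → 1
Block 8 (101): 2 ones → 1
Block 9 (001): 1 one → 0
Block 10 (111): 3 ones → 1
Block 11 (110): 2 ones → 1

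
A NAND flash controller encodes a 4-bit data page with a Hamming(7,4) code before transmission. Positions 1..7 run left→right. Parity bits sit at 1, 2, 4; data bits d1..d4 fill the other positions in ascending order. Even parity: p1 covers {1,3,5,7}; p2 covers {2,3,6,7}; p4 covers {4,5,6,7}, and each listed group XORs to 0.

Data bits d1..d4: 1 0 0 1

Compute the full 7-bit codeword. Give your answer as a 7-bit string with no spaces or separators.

0011001

Place data at non-parity positions: p1 p2 1 p4 0 0 1
p1 (pos 1,3,5,7): XOR of data positions = 1⊕0⊕1 = 0
p2 (pos 2,3,6,7): XOR of data positions = 1⊕0⊕1 = 0
p4 (pos 4,5,6,7): XOR of data positions = 0⊕0⊕1 = 1
Codeword: 0011001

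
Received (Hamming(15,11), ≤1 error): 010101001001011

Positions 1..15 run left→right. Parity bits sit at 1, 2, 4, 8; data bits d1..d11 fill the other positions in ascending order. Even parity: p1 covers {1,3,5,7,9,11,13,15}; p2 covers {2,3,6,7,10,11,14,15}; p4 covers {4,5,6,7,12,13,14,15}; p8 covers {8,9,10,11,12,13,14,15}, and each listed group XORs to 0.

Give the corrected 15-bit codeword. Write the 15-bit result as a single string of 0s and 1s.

010001001001011

s1 (pos 1,3,5,7,9,11,13,15): 0⊕0⊕0⊕0⊕1⊕0⊕0⊕1 = 0
s2 (pos 2,3,6,7,10,11,14,15): 1⊕0⊕1⊕0⊕0⊕0⊕1⊕1 = 0
s4 (pos 4,5,6,7,12,13,14,15): 1⊕0⊕1⊕0⊕1⊕0⊕1⊕1 = 1
s8 (pos 8,9,10,11,12,13,14,15): 0⊕1⊕0⊕0⊕1⊕0⊕1⊕1 = 0
Syndrome s8…s1 = 0100 → error at position 4.
Flip position 4: 010101001001011 → 010001001001011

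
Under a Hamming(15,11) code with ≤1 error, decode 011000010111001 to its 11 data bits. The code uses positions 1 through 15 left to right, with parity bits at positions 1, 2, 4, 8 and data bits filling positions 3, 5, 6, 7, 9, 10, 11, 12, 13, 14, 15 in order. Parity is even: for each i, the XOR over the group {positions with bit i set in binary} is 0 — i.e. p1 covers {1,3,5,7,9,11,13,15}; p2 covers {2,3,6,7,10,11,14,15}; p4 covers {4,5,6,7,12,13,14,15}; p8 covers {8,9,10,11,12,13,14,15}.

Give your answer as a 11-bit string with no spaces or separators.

s1 (pos 1,3,5,7,9,11,13,15): 0⊕1⊕0⊕0⊕0⊕1⊕0⊕1 = 1
s2 (pos 2,3,6,7,10,11,14,15): 1⊕1⊕0⊕0⊕1⊕1⊕0⊕1 = 1
s4 (pos 4,5,6,7,12,13,14,15): 0⊕0⊕0⊕0⊕1⊕0⊕0⊕1 = 0
s8 (pos 8,9,10,11,12,13,14,15): 1⊕0⊕1⊕1⊕1⊕0⊕0⊕1 = 1
Syndrome s8…s1 = 1011 → error at position 11.
Flip position 11: 011000010111001 → 011000010101001
Read data bits from positions 3,5,6,7,9,10,11,12,13,14,15: 10000101001

10000101001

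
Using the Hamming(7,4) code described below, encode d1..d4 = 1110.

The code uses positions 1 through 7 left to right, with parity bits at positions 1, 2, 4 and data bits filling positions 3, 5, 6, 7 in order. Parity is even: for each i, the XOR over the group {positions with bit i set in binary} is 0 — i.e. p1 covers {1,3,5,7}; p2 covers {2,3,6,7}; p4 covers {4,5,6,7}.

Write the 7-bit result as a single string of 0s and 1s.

0010110

Place data at non-parity positions: p1 p2 1 p4 1 1 0
p1 (pos 1,3,5,7): XOR of data positions = 1⊕1⊕0 = 0
p2 (pos 2,3,6,7): XOR of data positions = 1⊕1⊕0 = 0
p4 (pos 4,5,6,7): XOR of data positions = 1⊕1⊕0 = 0
Codeword: 0010110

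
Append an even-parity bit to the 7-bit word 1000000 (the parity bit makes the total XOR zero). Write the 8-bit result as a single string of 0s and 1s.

XOR of the 7 data bits: 1⊕0⊕0⊕0⊕0⊕0⊕0 = 1
Parity bit = 1 (so all 8 bits XOR to 0).

10000001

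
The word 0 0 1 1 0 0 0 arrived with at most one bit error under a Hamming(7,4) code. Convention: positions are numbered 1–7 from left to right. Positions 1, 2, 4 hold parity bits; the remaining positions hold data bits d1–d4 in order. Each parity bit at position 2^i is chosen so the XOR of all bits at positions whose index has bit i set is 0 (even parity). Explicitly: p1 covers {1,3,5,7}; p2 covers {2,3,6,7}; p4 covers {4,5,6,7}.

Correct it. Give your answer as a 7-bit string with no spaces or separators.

0011001

s1 (pos 1,3,5,7): 0⊕1⊕0⊕0 = 1
s2 (pos 2,3,6,7): 0⊕1⊕0⊕0 = 1
s4 (pos 4,5,6,7): 1⊕0⊕0⊕0 = 1
Syndrome s4…s1 = 111 → error at position 7.
Flip position 7: 0011000 → 0011001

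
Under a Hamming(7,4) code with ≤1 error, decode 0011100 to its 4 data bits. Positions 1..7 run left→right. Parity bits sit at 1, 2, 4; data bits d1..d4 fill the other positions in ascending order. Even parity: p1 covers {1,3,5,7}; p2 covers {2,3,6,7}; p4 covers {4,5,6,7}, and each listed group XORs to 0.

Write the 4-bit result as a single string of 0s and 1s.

1100

s1 (pos 1,3,5,7): 0⊕1⊕1⊕0 = 0
s2 (pos 2,3,6,7): 0⊕1⊕0⊕0 = 1
s4 (pos 4,5,6,7): 1⊕1⊕0⊕0 = 0
Syndrome s4…s1 = 010 → error at position 2.
Flip position 2: 0011100 → 0111100
Read data bits from positions 3,5,6,7: 1100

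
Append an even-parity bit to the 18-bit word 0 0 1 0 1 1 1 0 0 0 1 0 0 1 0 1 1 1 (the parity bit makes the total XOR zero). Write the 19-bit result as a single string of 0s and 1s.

0010111000100101111

XOR of the 18 data bits: 0⊕0⊕1⊕0⊕1⊕1⊕1⊕0⊕0⊕0⊕1⊕0⊕0⊕1⊕0⊕1⊕1⊕1 = 1
Parity bit = 1 (so all 19 bits XOR to 0).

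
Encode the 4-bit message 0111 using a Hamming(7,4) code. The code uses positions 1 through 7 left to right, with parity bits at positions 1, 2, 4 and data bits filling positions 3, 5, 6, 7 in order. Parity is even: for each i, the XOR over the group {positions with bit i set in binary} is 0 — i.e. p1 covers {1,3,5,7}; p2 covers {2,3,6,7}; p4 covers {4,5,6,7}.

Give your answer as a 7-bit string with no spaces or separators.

Place data at non-parity positions: p1 p2 0 p4 1 1 1
p1 (pos 1,3,5,7): XOR of data positions = 0⊕1⊕1 = 0
p2 (pos 2,3,6,7): XOR of data positions = 0⊕1⊕1 = 0
p4 (pos 4,5,6,7): XOR of data positions = 1⊕1⊕1 = 1
Codeword: 0001111

0001111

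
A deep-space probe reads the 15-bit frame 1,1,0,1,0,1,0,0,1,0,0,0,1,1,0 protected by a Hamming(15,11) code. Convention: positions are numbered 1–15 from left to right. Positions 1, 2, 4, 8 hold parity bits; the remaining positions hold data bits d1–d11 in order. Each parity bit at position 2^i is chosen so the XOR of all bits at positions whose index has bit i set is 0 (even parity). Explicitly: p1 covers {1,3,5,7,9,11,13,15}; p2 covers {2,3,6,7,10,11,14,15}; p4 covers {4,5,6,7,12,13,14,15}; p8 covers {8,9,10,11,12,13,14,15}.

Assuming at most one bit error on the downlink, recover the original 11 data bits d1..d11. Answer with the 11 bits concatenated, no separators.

00101010110

s1 (pos 1,3,5,7,9,11,13,15): 1⊕0⊕0⊕0⊕1⊕0⊕1⊕0 = 1
s2 (pos 2,3,6,7,10,11,14,15): 1⊕0⊕1⊕0⊕0⊕0⊕1⊕0 = 1
s4 (pos 4,5,6,7,12,13,14,15): 1⊕0⊕1⊕0⊕0⊕1⊕1⊕0 = 0
s8 (pos 8,9,10,11,12,13,14,15): 0⊕1⊕0⊕0⊕0⊕1⊕1⊕0 = 1
Syndrome s8…s1 = 1011 → error at position 11.
Flip position 11: 110101001000110 → 110101001010110
Read data bits from positions 3,5,6,7,9,10,11,12,13,14,15: 00101010110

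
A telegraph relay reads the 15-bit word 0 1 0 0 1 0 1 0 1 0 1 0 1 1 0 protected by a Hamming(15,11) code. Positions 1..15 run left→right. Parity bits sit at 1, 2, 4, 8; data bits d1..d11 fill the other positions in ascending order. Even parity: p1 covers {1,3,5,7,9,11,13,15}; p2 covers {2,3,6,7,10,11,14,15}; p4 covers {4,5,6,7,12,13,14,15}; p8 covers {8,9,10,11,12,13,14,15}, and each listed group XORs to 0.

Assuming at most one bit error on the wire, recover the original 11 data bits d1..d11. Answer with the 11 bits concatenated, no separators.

s1 (pos 1,3,5,7,9,11,13,15): 0⊕0⊕1⊕1⊕1⊕1⊕1⊕0 = 1
s2 (pos 2,3,6,7,10,11,14,15): 1⊕0⊕0⊕1⊕0⊕1⊕1⊕0 = 0
s4 (pos 4,5,6,7,12,13,14,15): 0⊕1⊕0⊕1⊕0⊕1⊕1⊕0 = 0
s8 (pos 8,9,10,11,12,13,14,15): 0⊕1⊕0⊕1⊕0⊕1⊕1⊕0 = 0
Syndrome s8…s1 = 0001 → error at position 1.
Flip position 1: 010010101010110 → 110010101010110
Read data bits from positions 3,5,6,7,9,10,11,12,13,14,15: 01011010110

01011010110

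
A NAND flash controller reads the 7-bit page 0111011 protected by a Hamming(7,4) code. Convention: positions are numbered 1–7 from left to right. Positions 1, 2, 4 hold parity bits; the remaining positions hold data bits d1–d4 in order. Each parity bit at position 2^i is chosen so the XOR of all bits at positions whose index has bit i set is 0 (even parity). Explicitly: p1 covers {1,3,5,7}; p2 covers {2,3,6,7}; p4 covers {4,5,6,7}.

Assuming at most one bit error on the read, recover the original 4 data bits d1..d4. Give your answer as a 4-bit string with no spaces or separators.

1011

s1 (pos 1,3,5,7): 0⊕1⊕0⊕1 = 0
s2 (pos 2,3,6,7): 1⊕1⊕1⊕1 = 0
s4 (pos 4,5,6,7): 1⊕0⊕1⊕1 = 1
Syndrome s4…s1 = 100 → error at position 4.
Flip position 4: 0111011 → 0110011
Read data bits from positions 3,5,6,7: 1011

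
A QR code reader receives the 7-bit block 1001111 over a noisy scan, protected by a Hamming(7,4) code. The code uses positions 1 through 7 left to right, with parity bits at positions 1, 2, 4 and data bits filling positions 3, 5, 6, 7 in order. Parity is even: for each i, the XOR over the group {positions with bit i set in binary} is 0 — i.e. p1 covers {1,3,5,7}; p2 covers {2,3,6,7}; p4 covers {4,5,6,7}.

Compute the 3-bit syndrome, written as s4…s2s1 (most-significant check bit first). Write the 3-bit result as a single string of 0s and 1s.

001

s1 (pos 1,3,5,7): 1⊕0⊕1⊕1 = 1
s2 (pos 2,3,6,7): 0⊕0⊕1⊕1 = 0
s4 (pos 4,5,6,7): 1⊕1⊕1⊕1 = 0
Syndrome s4…s1 = 001 → error at position 1.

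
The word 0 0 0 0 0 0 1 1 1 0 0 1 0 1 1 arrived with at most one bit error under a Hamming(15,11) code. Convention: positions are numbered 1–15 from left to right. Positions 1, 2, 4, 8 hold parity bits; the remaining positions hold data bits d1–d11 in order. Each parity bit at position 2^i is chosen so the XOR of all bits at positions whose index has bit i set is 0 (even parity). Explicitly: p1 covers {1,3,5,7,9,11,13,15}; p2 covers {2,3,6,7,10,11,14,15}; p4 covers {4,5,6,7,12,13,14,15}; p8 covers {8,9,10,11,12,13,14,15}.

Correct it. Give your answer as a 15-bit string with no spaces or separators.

s1 (pos 1,3,5,7,9,11,13,15): 0⊕0⊕0⊕1⊕1⊕0⊕0⊕1 = 1
s2 (pos 2,3,6,7,10,11,14,15): 0⊕0⊕0⊕1⊕0⊕0⊕1⊕1 = 1
s4 (pos 4,5,6,7,12,13,14,15): 0⊕0⊕0⊕1⊕1⊕0⊕1⊕1 = 0
s8 (pos 8,9,10,11,12,13,14,15): 1⊕1⊕0⊕0⊕1⊕0⊕1⊕1 = 1
Syndrome s8…s1 = 1011 → error at position 11.
Flip position 11: 000000111001011 → 000000111011011

000000111011011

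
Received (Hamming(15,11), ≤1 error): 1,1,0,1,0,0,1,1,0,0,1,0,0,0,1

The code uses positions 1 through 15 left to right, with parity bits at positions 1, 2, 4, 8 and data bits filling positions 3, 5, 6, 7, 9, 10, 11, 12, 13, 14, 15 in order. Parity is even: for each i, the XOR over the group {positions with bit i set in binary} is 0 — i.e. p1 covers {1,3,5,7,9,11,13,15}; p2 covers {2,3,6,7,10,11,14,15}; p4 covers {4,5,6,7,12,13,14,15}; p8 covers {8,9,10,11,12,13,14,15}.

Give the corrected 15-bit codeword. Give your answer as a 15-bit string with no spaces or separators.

s1 (pos 1,3,5,7,9,11,13,15): 1⊕0⊕0⊕1⊕0⊕1⊕0⊕1 = 0
s2 (pos 2,3,6,7,10,11,14,15): 1⊕0⊕0⊕1⊕0⊕1⊕0⊕1 = 0
s4 (pos 4,5,6,7,12,13,14,15): 1⊕0⊕0⊕1⊕0⊕0⊕0⊕1 = 1
s8 (pos 8,9,10,11,12,13,14,15): 1⊕0⊕0⊕1⊕0⊕0⊕0⊕1 = 1
Syndrome s8…s1 = 1100 → error at position 12.
Flip position 12: 110100110010001 → 110100110011001

110100110011001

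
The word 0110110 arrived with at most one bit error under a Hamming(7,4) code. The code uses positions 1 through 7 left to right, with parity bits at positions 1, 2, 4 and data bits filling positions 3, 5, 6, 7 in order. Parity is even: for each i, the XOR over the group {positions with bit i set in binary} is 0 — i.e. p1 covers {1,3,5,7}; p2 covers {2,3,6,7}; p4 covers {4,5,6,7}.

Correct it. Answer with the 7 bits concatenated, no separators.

0010110

s1 (pos 1,3,5,7): 0⊕1⊕1⊕0 = 0
s2 (pos 2,3,6,7): 1⊕1⊕1⊕0 = 1
s4 (pos 4,5,6,7): 0⊕1⊕1⊕0 = 0
Syndrome s4…s1 = 010 → error at position 2.
Flip position 2: 0110110 → 0010110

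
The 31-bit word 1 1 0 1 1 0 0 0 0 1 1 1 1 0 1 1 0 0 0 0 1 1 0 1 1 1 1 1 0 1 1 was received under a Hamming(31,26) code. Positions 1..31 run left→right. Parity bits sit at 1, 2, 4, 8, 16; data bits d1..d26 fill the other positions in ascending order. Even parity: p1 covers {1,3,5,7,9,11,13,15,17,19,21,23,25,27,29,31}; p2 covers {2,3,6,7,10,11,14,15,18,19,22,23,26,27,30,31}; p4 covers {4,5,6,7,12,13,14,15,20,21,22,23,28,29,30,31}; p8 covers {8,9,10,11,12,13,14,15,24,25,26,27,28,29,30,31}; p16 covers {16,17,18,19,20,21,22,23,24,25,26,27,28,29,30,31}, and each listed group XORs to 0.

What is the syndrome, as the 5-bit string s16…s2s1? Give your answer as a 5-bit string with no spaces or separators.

00011

s1 (pos 1,3,5,7,9,11,13,15,17,19,21,23,25,27,29,31): 1⊕0⊕1⊕0⊕0⊕1⊕1⊕1⊕0⊕0⊕1⊕0⊕1⊕1⊕0⊕1 = 1
s2 (pos 2,3,6,7,10,11,14,15,18,19,22,23,26,27,30,31): 1⊕0⊕0⊕0⊕1⊕1⊕0⊕1⊕0⊕0⊕1⊕0⊕1⊕1⊕1⊕1 = 1
s4 (pos 4,5,6,7,12,13,14,15,20,21,22,23,28,29,30,31): 1⊕1⊕0⊕0⊕1⊕1⊕0⊕1⊕0⊕1⊕1⊕0⊕1⊕0⊕1⊕1 = 0
s8 (pos 8,9,10,11,12,13,14,15,24,25,26,27,28,29,30,31): 0⊕0⊕1⊕1⊕1⊕1⊕0⊕1⊕1⊕1⊕1⊕1⊕1⊕0⊕1⊕1 = 0
s16 (pos 16,17,18,19,20,21,22,23,24,25,26,27,28,29,30,31): 1⊕0⊕0⊕0⊕0⊕1⊕1⊕0⊕1⊕1⊕1⊕1⊕1⊕0⊕1⊕1 = 0
Syndrome s16…s1 = 00011 → error at position 3.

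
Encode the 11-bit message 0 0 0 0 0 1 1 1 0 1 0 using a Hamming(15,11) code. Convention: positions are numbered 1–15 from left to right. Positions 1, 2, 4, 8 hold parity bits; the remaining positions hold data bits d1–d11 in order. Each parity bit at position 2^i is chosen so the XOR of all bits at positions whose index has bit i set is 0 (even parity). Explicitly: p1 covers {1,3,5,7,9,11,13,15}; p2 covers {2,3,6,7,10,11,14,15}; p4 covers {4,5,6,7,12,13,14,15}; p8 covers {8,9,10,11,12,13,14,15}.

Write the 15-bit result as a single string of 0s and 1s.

110000000111010

Place data at non-parity positions: p1 p2 0 p4 0 0 0 p8 0 1 1 1 0 1 0
p1 (pos 1,3,5,7,9,11,13,15): XOR of data positions = 0⊕0⊕0⊕0⊕1⊕0⊕0 = 1
p2 (pos 2,3,6,7,10,11,14,15): XOR of data positions = 0⊕0⊕0⊕1⊕1⊕1⊕0 = 1
p4 (pos 4,5,6,7,12,13,14,15): XOR of data positions = 0⊕0⊕0⊕1⊕0⊕1⊕0 = 0
p8 (pos 8,9,10,11,12,13,14,15): XOR of data positions = 0⊕1⊕1⊕1⊕0⊕1⊕0 = 0
Codeword: 110000000111010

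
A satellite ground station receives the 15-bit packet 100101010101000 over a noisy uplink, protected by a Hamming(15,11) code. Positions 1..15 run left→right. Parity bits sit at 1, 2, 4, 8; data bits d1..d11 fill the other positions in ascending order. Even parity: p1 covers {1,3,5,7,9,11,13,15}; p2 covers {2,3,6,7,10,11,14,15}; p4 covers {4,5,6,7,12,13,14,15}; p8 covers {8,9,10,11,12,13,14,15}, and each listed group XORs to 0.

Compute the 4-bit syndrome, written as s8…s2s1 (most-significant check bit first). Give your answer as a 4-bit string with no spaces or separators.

s1 (pos 1,3,5,7,9,11,13,15): 1⊕0⊕0⊕0⊕0⊕0⊕0⊕0 = 1
s2 (pos 2,3,6,7,10,11,14,15): 0⊕0⊕1⊕0⊕1⊕0⊕0⊕0 = 0
s4 (pos 4,5,6,7,12,13,14,15): 1⊕0⊕1⊕0⊕1⊕0⊕0⊕0 = 1
s8 (pos 8,9,10,11,12,13,14,15): 1⊕0⊕1⊕0⊕1⊕0⊕0⊕0 = 1
Syndrome s8…s1 = 1101 → error at position 13.

1101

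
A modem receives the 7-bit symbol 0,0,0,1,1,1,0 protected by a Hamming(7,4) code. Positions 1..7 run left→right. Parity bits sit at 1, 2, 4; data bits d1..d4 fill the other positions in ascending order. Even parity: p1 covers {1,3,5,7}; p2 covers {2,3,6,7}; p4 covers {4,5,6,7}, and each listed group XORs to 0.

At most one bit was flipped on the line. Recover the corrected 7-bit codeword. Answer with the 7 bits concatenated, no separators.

s1 (pos 1,3,5,7): 0⊕0⊕1⊕0 = 1
s2 (pos 2,3,6,7): 0⊕0⊕1⊕0 = 1
s4 (pos 4,5,6,7): 1⊕1⊕1⊕0 = 1
Syndrome s4…s1 = 111 → error at position 7.
Flip position 7: 0001110 → 0001111

0001111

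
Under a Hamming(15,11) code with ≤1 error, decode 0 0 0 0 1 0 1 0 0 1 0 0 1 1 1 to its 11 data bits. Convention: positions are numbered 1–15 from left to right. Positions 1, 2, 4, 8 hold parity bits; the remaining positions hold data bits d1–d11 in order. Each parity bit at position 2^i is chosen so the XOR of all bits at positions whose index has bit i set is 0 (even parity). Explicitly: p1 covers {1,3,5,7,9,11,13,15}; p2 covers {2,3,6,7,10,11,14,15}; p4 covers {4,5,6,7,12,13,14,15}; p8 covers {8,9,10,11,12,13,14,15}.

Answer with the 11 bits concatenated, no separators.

s1 (pos 1,3,5,7,9,11,13,15): 0⊕0⊕1⊕1⊕0⊕0⊕1⊕1 = 0
s2 (pos 2,3,6,7,10,11,14,15): 0⊕0⊕0⊕1⊕1⊕0⊕1⊕1 = 0
s4 (pos 4,5,6,7,12,13,14,15): 0⊕1⊕0⊕1⊕0⊕1⊕1⊕1 = 1
s8 (pos 8,9,10,11,12,13,14,15): 0⊕0⊕1⊕0⊕0⊕1⊕1⊕1 = 0
Syndrome s8…s1 = 0100 → error at position 4.
Flip position 4: 000010100100111 → 000110100100111
Read data bits from positions 3,5,6,7,9,10,11,12,13,14,15: 01010100111

01010100111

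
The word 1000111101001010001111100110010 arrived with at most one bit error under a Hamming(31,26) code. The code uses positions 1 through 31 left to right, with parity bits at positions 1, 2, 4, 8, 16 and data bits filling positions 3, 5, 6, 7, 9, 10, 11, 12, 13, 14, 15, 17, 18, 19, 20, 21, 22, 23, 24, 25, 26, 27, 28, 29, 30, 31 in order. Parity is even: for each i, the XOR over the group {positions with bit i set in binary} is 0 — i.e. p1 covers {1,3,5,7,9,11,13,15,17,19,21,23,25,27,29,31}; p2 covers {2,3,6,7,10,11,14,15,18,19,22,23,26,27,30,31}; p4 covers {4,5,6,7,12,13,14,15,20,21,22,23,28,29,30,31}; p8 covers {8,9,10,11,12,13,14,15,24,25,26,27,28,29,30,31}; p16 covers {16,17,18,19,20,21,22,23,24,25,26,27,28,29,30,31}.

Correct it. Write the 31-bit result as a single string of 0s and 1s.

s1 (pos 1,3,5,7,9,11,13,15,17,19,21,23,25,27,29,31): 1⊕0⊕1⊕1⊕0⊕0⊕1⊕1⊕0⊕1⊕1⊕1⊕0⊕1⊕0⊕0 = 1
s2 (pos 2,3,6,7,10,11,14,15,18,19,22,23,26,27,30,31): 0⊕0⊕1⊕1⊕1⊕0⊕0⊕1⊕0⊕1⊕1⊕1⊕1⊕1⊕1⊕0 = 0
s4 (pos 4,5,6,7,12,13,14,15,20,21,22,23,28,29,30,31): 0⊕1⊕1⊕1⊕0⊕1⊕0⊕1⊕1⊕1⊕1⊕1⊕0⊕0⊕1⊕0 = 0
s8 (pos 8,9,10,11,12,13,14,15,24,25,26,27,28,29,30,31): 1⊕0⊕1⊕0⊕0⊕1⊕0⊕1⊕0⊕0⊕1⊕1⊕0⊕0⊕1⊕0 = 1
s16 (pos 16,17,18,19,20,21,22,23,24,25,26,27,28,29,30,31): 0⊕0⊕0⊕1⊕1⊕1⊕1⊕1⊕0⊕0⊕1⊕1⊕0⊕0⊕1⊕0 = 0
Syndrome s16…s1 = 01001 → error at position 9.
Flip position 9: 1000111101001010001111100110010 → 1000111111001010001111100110010

1000111111001010001111100110010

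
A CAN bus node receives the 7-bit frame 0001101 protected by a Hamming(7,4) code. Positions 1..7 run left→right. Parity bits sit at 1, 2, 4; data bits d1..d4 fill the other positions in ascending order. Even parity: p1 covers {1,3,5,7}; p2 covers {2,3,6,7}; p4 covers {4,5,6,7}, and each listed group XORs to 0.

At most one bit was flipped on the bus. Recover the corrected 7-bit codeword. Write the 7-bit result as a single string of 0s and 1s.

s1 (pos 1,3,5,7): 0⊕0⊕1⊕1 = 0
s2 (pos 2,3,6,7): 0⊕0⊕0⊕1 = 1
s4 (pos 4,5,6,7): 1⊕1⊕0⊕1 = 1
Syndrome s4…s1 = 110 → error at position 6.
Flip position 6: 0001101 → 0001111

0001111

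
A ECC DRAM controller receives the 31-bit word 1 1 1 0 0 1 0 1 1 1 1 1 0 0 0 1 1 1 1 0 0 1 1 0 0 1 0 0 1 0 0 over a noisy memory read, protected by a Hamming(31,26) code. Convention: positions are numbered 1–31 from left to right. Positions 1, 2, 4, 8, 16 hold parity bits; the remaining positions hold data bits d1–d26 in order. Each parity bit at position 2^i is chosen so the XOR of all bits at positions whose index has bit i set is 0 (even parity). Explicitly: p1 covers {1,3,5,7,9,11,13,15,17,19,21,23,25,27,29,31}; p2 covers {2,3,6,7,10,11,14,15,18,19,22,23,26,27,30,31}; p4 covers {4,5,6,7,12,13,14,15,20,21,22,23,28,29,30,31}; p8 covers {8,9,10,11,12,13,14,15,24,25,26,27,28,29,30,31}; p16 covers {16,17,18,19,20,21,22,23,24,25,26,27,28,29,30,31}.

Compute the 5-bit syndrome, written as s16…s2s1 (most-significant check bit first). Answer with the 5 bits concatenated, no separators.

s1 (pos 1,3,5,7,9,11,13,15,17,19,21,23,25,27,29,31): 1⊕1⊕0⊕0⊕1⊕1⊕0⊕0⊕1⊕1⊕0⊕1⊕0⊕0⊕1⊕0 = 0
s2 (pos 2,3,6,7,10,11,14,15,18,19,22,23,26,27,30,31): 1⊕1⊕1⊕0⊕1⊕1⊕0⊕0⊕1⊕1⊕1⊕1⊕1⊕0⊕0⊕0 = 0
s4 (pos 4,5,6,7,12,13,14,15,20,21,22,23,28,29,30,31): 0⊕0⊕1⊕0⊕1⊕0⊕0⊕0⊕0⊕0⊕1⊕1⊕0⊕1⊕0⊕0 = 1
s8 (pos 8,9,10,11,12,13,14,15,24,25,26,27,28,29,30,31): 1⊕1⊕1⊕1⊕1⊕0⊕0⊕0⊕0⊕0⊕1⊕0⊕0⊕1⊕0⊕0 = 1
s16 (pos 16,17,18,19,20,21,22,23,24,25,26,27,28,29,30,31): 1⊕1⊕1⊕1⊕0⊕0⊕1⊕1⊕0⊕0⊕1⊕0⊕0⊕1⊕0⊕0 = 0
Syndrome s16…s1 = 01100 → error at position 12.

01100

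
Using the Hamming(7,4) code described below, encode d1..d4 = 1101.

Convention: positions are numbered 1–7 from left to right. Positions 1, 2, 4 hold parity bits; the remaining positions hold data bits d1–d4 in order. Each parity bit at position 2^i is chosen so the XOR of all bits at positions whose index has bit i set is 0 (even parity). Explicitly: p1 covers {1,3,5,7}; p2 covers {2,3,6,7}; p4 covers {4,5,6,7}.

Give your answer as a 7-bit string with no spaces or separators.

1010101

Place data at non-parity positions: p1 p2 1 p4 1 0 1
p1 (pos 1,3,5,7): XOR of data positions = 1⊕1⊕1 = 1
p2 (pos 2,3,6,7): XOR of data positions = 1⊕0⊕1 = 0
p4 (pos 4,5,6,7): XOR of data positions = 1⊕0⊕1 = 0
Codeword: 1010101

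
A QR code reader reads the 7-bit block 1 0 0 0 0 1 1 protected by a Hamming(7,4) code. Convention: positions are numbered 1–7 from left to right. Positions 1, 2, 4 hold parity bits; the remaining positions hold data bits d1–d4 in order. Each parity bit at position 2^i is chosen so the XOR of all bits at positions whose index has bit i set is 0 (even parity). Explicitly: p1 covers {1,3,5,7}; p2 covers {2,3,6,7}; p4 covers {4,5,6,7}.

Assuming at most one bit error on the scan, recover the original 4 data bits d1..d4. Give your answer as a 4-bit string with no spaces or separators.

0011

s1 (pos 1,3,5,7): 1⊕0⊕0⊕1 = 0
s2 (pos 2,3,6,7): 0⊕0⊕1⊕1 = 0
s4 (pos 4,5,6,7): 0⊕0⊕1⊕1 = 0
Syndrome s4…s1 = 000 → no error.
Read data bits from positions 3,5,6,7: 0011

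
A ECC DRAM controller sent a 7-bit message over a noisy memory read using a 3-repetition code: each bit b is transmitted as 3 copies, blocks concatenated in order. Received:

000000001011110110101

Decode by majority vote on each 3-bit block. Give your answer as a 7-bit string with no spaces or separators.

Block 1 (000): 0 ones → 0
Block 2 (000): 0 ones → 0
Block 3 (001): 1 one → 0
Block 4 (011): 2 ones → 1
Block 5 (110): 2 ones → 1
Block 6 (110): 2 ones → 1
Block 7 (101): 2 ones → 1

0001111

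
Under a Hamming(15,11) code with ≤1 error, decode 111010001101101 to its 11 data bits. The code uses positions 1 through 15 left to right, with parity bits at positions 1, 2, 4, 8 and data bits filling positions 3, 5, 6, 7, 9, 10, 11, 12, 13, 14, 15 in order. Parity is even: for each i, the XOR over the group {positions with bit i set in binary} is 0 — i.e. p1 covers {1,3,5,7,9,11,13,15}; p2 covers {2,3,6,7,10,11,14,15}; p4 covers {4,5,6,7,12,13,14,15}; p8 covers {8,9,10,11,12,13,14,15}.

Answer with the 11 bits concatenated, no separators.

11001101101

s1 (pos 1,3,5,7,9,11,13,15): 1⊕1⊕1⊕0⊕1⊕0⊕1⊕1 = 0
s2 (pos 2,3,6,7,10,11,14,15): 1⊕1⊕0⊕0⊕1⊕0⊕0⊕1 = 0
s4 (pos 4,5,6,7,12,13,14,15): 0⊕1⊕0⊕0⊕1⊕1⊕0⊕1 = 0
s8 (pos 8,9,10,11,12,13,14,15): 0⊕1⊕1⊕0⊕1⊕1⊕0⊕1 = 1
Syndrome s8…s1 = 1000 → error at position 8.
Flip position 8: 111010001101101 → 111010011101101
Read data bits from positions 3,5,6,7,9,10,11,12,13,14,15: 11001101101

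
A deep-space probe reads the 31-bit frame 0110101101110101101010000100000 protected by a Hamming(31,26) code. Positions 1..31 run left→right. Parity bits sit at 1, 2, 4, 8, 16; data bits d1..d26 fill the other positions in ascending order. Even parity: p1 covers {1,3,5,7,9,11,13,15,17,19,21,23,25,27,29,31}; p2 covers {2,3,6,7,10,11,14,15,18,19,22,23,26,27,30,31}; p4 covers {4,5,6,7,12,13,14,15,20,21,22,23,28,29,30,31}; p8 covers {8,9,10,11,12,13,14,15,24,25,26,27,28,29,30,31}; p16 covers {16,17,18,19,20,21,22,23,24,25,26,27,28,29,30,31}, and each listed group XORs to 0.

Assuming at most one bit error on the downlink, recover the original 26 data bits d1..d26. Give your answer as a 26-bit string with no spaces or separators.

11010111010101000000100000

s1 (pos 1,3,5,7,9,11,13,15,17,19,21,23,25,27,29,31): 0⊕1⊕1⊕1⊕0⊕1⊕0⊕0⊕1⊕1⊕1⊕0⊕0⊕0⊕0⊕0 = 1
s2 (pos 2,3,6,7,10,11,14,15,18,19,22,23,26,27,30,31): 1⊕1⊕0⊕1⊕1⊕1⊕1⊕0⊕0⊕1⊕0⊕0⊕1⊕0⊕0⊕0 = 0
s4 (pos 4,5,6,7,12,13,14,15,20,21,22,23,28,29,30,31): 0⊕1⊕0⊕1⊕1⊕0⊕1⊕0⊕0⊕1⊕0⊕0⊕0⊕0⊕0⊕0 = 1
s8 (pos 8,9,10,11,12,13,14,15,24,25,26,27,28,29,30,31): 1⊕0⊕1⊕1⊕1⊕0⊕1⊕0⊕0⊕0⊕1⊕0⊕0⊕0⊕0⊕0 = 0
s16 (pos 16,17,18,19,20,21,22,23,24,25,26,27,28,29,30,31): 1⊕1⊕0⊕1⊕0⊕1⊕0⊕0⊕0⊕0⊕1⊕0⊕0⊕0⊕0⊕0 = 1
Syndrome s16…s1 = 10101 → error at position 21.
Flip position 21: 0110101101110101101010000100000 → 0110101101110101101000000100000
Read data bits from positions 3,5,6,7,9,10,11,12,13,14,15,17,18,19,20,21,22,23,24,25,26,27,28,29,30,31: 11010111010101000000100000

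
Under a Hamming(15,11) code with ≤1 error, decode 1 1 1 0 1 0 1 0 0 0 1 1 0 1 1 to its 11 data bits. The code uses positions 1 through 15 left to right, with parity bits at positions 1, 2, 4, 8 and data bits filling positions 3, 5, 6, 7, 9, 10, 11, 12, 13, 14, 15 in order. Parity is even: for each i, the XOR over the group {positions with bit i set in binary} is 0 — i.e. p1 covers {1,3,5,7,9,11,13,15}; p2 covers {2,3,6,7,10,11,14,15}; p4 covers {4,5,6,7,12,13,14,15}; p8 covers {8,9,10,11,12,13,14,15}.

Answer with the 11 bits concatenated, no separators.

s1 (pos 1,3,5,7,9,11,13,15): 1⊕1⊕1⊕1⊕0⊕1⊕0⊕1 = 0
s2 (pos 2,3,6,7,10,11,14,15): 1⊕1⊕0⊕1⊕0⊕1⊕1⊕1 = 0
s4 (pos 4,5,6,7,12,13,14,15): 0⊕1⊕0⊕1⊕1⊕0⊕1⊕1 = 1
s8 (pos 8,9,10,11,12,13,14,15): 0⊕0⊕0⊕1⊕1⊕0⊕1⊕1 = 0
Syndrome s8…s1 = 0100 → error at position 4.
Flip position 4: 111010100011011 → 111110100011011
Read data bits from positions 3,5,6,7,9,10,11,12,13,14,15: 11010011011

11010011011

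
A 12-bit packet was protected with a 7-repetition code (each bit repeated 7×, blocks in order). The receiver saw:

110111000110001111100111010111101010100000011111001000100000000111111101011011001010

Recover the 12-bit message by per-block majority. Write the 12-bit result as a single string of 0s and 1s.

101110100110

Block 1 (1101110): 5 ones → 1
Block 2 (0011000): 2 ones → 0
Block 3 (1111100): 5 ones → 1
Block 4 (1110101): 5 ones → 1
Block 5 (1110101): 5 ones → 1
Block 6 (0100000): 1 one → 0
Block 7 (0111110): 5 ones → 1
Block 8 (0100010): 2 ones → 0
Block 9 (0000000): 0 ones → 0
Block 10 (1111111): 7 ones → 1
Block 11 (0101101): 4 ones → 1
Block 12 (1001010): 3 ones → 0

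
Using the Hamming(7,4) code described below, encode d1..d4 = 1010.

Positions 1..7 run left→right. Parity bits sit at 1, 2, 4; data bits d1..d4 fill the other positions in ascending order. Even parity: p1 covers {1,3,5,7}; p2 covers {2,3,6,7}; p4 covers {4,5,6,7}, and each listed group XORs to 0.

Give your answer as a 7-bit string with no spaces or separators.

1011010

Place data at non-parity positions: p1 p2 1 p4 0 1 0
p1 (pos 1,3,5,7): XOR of data positions = 1⊕0⊕0 = 1
p2 (pos 2,3,6,7): XOR of data positions = 1⊕1⊕0 = 0
p4 (pos 4,5,6,7): XOR of data positions = 0⊕1⊕0 = 1
Codeword: 1011010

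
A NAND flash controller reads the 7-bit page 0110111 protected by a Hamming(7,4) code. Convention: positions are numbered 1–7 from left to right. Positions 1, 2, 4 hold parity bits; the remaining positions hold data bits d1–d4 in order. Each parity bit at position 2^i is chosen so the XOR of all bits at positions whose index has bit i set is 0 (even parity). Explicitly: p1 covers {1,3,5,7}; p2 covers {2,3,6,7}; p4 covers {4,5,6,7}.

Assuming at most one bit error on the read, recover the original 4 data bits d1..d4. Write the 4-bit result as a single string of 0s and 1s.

1011

s1 (pos 1,3,5,7): 0⊕1⊕1⊕1 = 1
s2 (pos 2,3,6,7): 1⊕1⊕1⊕1 = 0
s4 (pos 4,5,6,7): 0⊕1⊕1⊕1 = 1
Syndrome s4…s1 = 101 → error at position 5.
Flip position 5: 0110111 → 0110011
Read data bits from positions 3,5,6,7: 1011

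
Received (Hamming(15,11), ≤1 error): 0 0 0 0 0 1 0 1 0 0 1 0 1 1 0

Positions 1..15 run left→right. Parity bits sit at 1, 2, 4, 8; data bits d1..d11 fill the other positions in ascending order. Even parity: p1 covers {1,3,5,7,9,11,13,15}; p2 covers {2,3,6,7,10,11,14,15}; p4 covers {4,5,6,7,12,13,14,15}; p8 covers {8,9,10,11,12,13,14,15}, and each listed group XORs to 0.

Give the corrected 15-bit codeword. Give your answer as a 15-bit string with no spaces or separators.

s1 (pos 1,3,5,7,9,11,13,15): 0⊕0⊕0⊕0⊕0⊕1⊕1⊕0 = 0
s2 (pos 2,3,6,7,10,11,14,15): 0⊕0⊕1⊕0⊕0⊕1⊕1⊕0 = 1
s4 (pos 4,5,6,7,12,13,14,15): 0⊕0⊕1⊕0⊕0⊕1⊕1⊕0 = 1
s8 (pos 8,9,10,11,12,13,14,15): 1⊕0⊕0⊕1⊕0⊕1⊕1⊕0 = 0
Syndrome s8…s1 = 0110 → error at position 6.
Flip position 6: 000001010010110 → 000000010010110

000000010010110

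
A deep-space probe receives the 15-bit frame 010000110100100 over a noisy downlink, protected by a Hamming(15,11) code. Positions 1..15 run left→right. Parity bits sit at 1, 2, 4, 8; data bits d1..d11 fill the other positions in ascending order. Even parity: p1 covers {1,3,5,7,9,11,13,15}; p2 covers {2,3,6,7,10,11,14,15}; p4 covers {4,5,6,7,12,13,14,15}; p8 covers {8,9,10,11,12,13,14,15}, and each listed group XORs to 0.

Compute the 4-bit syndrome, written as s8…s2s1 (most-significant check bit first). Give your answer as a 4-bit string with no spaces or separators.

s1 (pos 1,3,5,7,9,11,13,15): 0⊕0⊕0⊕1⊕0⊕0⊕1⊕0 = 0
s2 (pos 2,3,6,7,10,11,14,15): 1⊕0⊕0⊕1⊕1⊕0⊕0⊕0 = 1
s4 (pos 4,5,6,7,12,13,14,15): 0⊕0⊕0⊕1⊕0⊕1⊕0⊕0 = 0
s8 (pos 8,9,10,11,12,13,14,15): 1⊕0⊕1⊕0⊕0⊕1⊕0⊕0 = 1
Syndrome s8…s1 = 1010 → error at position 10.

1010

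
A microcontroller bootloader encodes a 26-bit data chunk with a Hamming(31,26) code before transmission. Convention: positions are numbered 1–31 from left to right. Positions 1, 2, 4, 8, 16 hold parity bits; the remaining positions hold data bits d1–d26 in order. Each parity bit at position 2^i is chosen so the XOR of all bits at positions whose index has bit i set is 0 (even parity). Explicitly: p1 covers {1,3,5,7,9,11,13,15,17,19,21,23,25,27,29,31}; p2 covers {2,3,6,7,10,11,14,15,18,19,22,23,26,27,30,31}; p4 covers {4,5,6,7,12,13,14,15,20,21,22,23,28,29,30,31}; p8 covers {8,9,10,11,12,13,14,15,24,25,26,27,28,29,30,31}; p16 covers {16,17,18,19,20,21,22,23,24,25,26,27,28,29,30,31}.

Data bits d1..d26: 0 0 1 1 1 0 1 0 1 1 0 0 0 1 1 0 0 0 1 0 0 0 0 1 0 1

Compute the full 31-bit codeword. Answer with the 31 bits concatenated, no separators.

Place data at non-parity positions: p1 p2 0 p4 0 1 1 p8 1 0 1 0 1 1 0 p16 0 0 1 1 0 0 0 1 0 0 0 0 1 0 1
p1 (pos 1,3,5,7,9,11,13,15,17,19,21,23,25,27,29,31): XOR of data positions = 0⊕0⊕1⊕1⊕1⊕1⊕0⊕0⊕1⊕0⊕0⊕0⊕0⊕1⊕1 = 1
p2 (pos 2,3,6,7,10,11,14,15,18,19,22,23,26,27,30,31): XOR of data positions = 0⊕1⊕1⊕0⊕1⊕1⊕0⊕0⊕1⊕0⊕0⊕0⊕0⊕0⊕1 = 0
p4 (pos 4,5,6,7,12,13,14,15,20,21,22,23,28,29,30,31): XOR of data positions = 0⊕1⊕1⊕0⊕1⊕1⊕0⊕1⊕0⊕0⊕0⊕0⊕1⊕0⊕1 = 1
p8 (pos 8,9,10,11,12,13,14,15,24,25,26,27,28,29,30,31): XOR of data positions = 1⊕0⊕1⊕0⊕1⊕1⊕0⊕1⊕0⊕0⊕0⊕0⊕1⊕0⊕1 = 1
p16 (pos 16,17,18,19,20,21,22,23,24,25,26,27,28,29,30,31): XOR of data positions = 0⊕0⊕1⊕1⊕0⊕0⊕0⊕1⊕0⊕0⊕0⊕0⊕1⊕0⊕1 = 1
Codeword: 1001011110101101001100010000101

1001011110101101001100010000101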